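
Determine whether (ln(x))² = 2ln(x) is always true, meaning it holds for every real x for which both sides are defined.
No, this is NOT an identity.

Claim: (ln(x))² = 2ln(x).
Test a specific point where both sides are defined: x = 5.
LHS = (ln(x))² ≈ 2.5903
RHS = 2ln(x) ≈ 3.2189
Since 2.5903 ≠ 3.2189, the equation fails at this point, so it cannot hold for every real x for which both sides are defined.
2ln(x) equals ln(x²), which is not the same as (ln x)².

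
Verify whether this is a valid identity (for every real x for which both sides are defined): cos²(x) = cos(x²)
No, this is NOT an identity.

Claim: cos²(x) = cos(x²).
Test a specific point where both sides are defined: x = 2π/3.
LHS = cos²(x) ≈ 0.2500
RHS = cos(x²) ≈ -0.3202
Since 0.2500 ≠ -0.3202, the equation fails at this point, so it cannot hold for every real x for which both sides are defined.
cos²(x) means (cos x)², squaring the output; cos(x²) squares the input. These are different functions.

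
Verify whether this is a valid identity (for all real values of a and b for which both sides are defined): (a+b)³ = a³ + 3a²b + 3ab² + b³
Yes, this is an identity.

Claim: (a+b)³ = a³ + 3a²b + 3ab² + b³.
Reasoning: (a+b)³ = (a+b)(a+b)² = (a+b)(a² + 2ab + b²) = a³ + 2a²b + ab² + a²b + 2ab² + b³ = a³ + 3a²b + 3ab² + b³.
So the two sides agree for all real values of a and b for which both sides are defined.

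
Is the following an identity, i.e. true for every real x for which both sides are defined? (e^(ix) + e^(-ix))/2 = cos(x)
Yes, this is an identity.

Claim: (e^(ix) + e^(-ix))/2 = cos(x).
Reasoning: By Euler's formula e^(ix) = cos(x) + i·sin(x) and e^(-ix) = cos(x) - i·sin(x). Adding cancels the sine terms: e^(ix) + e^(-ix) = 2cos(x); divide by 2.
So the two sides agree for every real x for which both sides are defined.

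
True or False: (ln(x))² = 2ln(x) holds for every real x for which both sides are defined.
False.

Claim: (ln(x))² = 2ln(x).
Test a specific point where both sides are defined: x = 1/2.
LHS = (ln(x))² ≈ 0.4805
RHS = 2ln(x) ≈ -1.3863
Since 0.4805 ≠ -1.3863, the equation fails at this point, so it cannot hold for every real x for which both sides are defined.
2ln(x) equals ln(x²), which is not the same as (ln x)².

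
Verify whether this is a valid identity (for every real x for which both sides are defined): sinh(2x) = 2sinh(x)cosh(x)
Claim: sinh(2x) = 2sinh(x)cosh(x).
Reasoning: 2sinh(x)cosh(x) = 2 · (e^x - e^-x)/2 · (e^x + e^-x)/2 = (e^(2x) - e^(-2x))/2 = sinh(2x).
So the two sides agree for every real x for which both sides are defined.

Conclusion: Yes, this is an identity.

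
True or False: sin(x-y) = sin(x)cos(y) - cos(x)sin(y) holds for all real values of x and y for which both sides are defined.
True.

Claim: sin(x-y) = sin(x)cos(y) - cos(x)sin(y).
Reasoning: Replace y by -y in sin(x+y) = sin(x)cos(y) + cos(x)sin(y) and use cos(-y) = cos(y), sin(-y) = -sin(y): sin(x-y) = sin(x)cos(y) - cos(x)sin(y).
So the two sides agree for all real values of x and y for which both sides are defined.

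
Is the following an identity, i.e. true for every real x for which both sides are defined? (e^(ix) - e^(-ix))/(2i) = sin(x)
Yes, this is an identity.

Claim: (e^(ix) - e^(-ix))/(2i) = sin(x).
Reasoning: By Euler's formula e^(ix) = cos(x) + i·sin(x) and e^(-ix) = cos(x) - i·sin(x). Subtracting cancels the cosine terms: e^(ix) - e^(-ix) = 2i·sin(x); divide by 2i.
So the two sides agree for every real x for which both sides are defined.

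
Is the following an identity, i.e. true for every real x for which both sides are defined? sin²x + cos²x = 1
Claim: sin²x + cos²x = 1.
Reasoning: The point (cos x, sin x) lies on the unit circle X² + Y² = 1, so cos²x + sin²x = 1 for every real x.
So the two sides agree for every real x for which both sides are defined.

Conclusion: Yes, this is an identity.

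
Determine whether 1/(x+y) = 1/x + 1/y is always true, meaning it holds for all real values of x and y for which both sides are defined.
Claim: 1/(x+y) = 1/x + 1/y.
Test a specific point where both sides are defined: x = 3/2, y = -2.
LHS = 1/(x+y) ≈ -2.0000
RHS = 1/x + 1/y ≈ 0.1667
Since -2.0000 ≠ 0.1667, the equation fails at this point, so it cannot hold for all real values of x and y for which both sides are defined.
1/x + 1/y = (x+y)/(xy), which is not 1/(x+y).

Conclusion: No, this is NOT an identity.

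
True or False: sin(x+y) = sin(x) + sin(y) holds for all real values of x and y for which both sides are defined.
Claim: sin(x+y) = sin(x) + sin(y).
Test a specific point where both sides are defined: x = π/3, y = -π/2.
LHS = sin(x+y) ≈ -0.5000
RHS = sin(x) + sin(y) ≈ -0.1340
Since -0.5000 ≠ -0.1340, the equation fails at this point, so it cannot hold for all real values of x and y for which both sides are defined.
The correct expansion is sin(x+y) = sin(x)cos(y) + cos(x)sin(y); sine is not additive.

Conclusion: False.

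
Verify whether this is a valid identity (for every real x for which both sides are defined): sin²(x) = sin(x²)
No, this is NOT an identity.

Claim: sin²(x) = sin(x²).
Test a specific point where both sides are defined: x = π.
LHS = sin²(x) ≈ 0.0000
RHS = sin(x²) ≈ -0.4303
Since 0.0000 ≠ -0.4303, the equation fails at this point, so it cannot hold for every real x for which both sides are defined.
sin²(x) means (sin x)², squaring the output; sin(x²) squares the input. These are different functions.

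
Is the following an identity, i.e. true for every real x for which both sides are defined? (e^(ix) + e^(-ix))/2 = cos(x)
Yes, this is an identity.

Claim: (e^(ix) + e^(-ix))/2 = cos(x).
Reasoning: By Euler's formula e^(ix) = cos(x) + i·sin(x) and e^(-ix) = cos(x) - i·sin(x). Adding cancels the sine terms: e^(ix) + e^(-ix) = 2cos(x); divide by 2.
So the two sides agree for every real x for which both sides are defined.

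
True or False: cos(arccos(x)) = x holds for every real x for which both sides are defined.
True.

Claim: cos(arccos(x)) = x.
Reasoning: For -1 ≤ x ≤ 1 (where arccos is defined), arccos(x) is by definition an angle whose cosine equals x. Taking the cosine of that angle returns x. (Note the other order, arccos(cos x) = x, is NOT an identity.)
So the two sides agree for every real x for which both sides are defined.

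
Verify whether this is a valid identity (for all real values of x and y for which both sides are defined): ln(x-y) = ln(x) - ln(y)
No, this is NOT an identity.

Claim: ln(x-y) = ln(x) - ln(y).
Test a specific point where both sides are defined: x = 5, y = 1.
LHS = ln(x-y) ≈ 1.3863
RHS = ln(x) - ln(y) ≈ 1.6094
Since 1.3863 ≠ 1.6094, the equation fails at this point, so it cannot hold for all real values of x and y for which both sides are defined.
ln(x) - ln(y) = ln(x/y), not ln(x-y).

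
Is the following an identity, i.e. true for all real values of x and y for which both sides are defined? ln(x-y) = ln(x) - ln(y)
Claim: ln(x-y) = ln(x) - ln(y).
Test a specific point where both sides are defined: x = 3/2, y = 1.
LHS = ln(x-y) ≈ -0.6931
RHS = ln(x) - ln(y) ≈ 0.4055
Since -0.6931 ≠ 0.4055, the equation fails at this point, so it cannot hold for all real values of x and y for which both sides are defined.
ln(x) - ln(y) = ln(x/y), not ln(x-y).

Conclusion: No, this is NOT an identity.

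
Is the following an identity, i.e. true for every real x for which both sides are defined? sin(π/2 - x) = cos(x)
Claim: sin(π/2 - x) = cos(x).
Reasoning: Use sin(u - v) = sin(u)cos(v) - cos(u)sin(v) with u = π/2, v = x: sin(π/2)cos(x) - cos(π/2)sin(x) = 1·cos(x) - 0·sin(x) = cos(x).
So the two sides agree for every real x for which both sides are defined.

Conclusion: Yes, this is an identity.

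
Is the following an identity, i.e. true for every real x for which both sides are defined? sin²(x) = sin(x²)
Claim: sin²(x) = sin(x²).
Test a specific point where both sides are defined: x = π/6.
LHS = sin²(x) ≈ 0.2500
RHS = sin(x²) ≈ 0.2707
Since 0.2500 ≠ 0.2707, the equation fails at this point, so it cannot hold for every real x for which both sides are defined.
sin²(x) means (sin x)², squaring the output; sin(x²) squares the input. These are different functions.

Conclusion: No, this is NOT an identity.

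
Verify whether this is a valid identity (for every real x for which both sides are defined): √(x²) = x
No, this is NOT an identity.

Claim: √(x²) = x.
Test a specific point where both sides are defined: x = -2.
LHS = √(x²) ≈ 2.0000
RHS = x ≈ -2.0000
Since 2.0000 ≠ -2.0000, the equation fails at this point, so it cannot hold for every real x for which both sides are defined.
√(x²) = |x|, which differs from x whenever x < 0 (both sides are defined for every real x).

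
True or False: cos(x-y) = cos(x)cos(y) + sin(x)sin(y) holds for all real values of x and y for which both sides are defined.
True.

Claim: cos(x-y) = cos(x)cos(y) + sin(x)sin(y).
Reasoning: Replace y by -y in cos(x+y) = cos(x)cos(y) - sin(x)sin(y) and use cos(-y) = cos(y), sin(-y) = -sin(y): cos(x-y) = cos(x)cos(y) + sin(x)sin(y).
So the two sides agree for all real values of x and y for which both sides are defined.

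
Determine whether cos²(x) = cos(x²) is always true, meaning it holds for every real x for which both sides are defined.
Claim: cos²(x) = cos(x²).
Test a specific point where both sides are defined: x = π/4.
LHS = cos²(x) ≈ 0.5000
RHS = cos(x²) ≈ 0.8157
Since 0.5000 ≠ 0.8157, the equation fails at this point, so it cannot hold for every real x for which both sides are defined.
cos²(x) means (cos x)², squaring the output; cos(x²) squares the input. These are different functions.

Conclusion: No, this is NOT an identity.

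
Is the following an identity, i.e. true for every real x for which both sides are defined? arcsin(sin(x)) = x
No, this is NOT an identity.

Claim: arcsin(sin(x)) = x.
Test a specific point where both sides are defined: x = 3π/4.
LHS = arcsin(sin(x)) ≈ 0.7854
RHS = x ≈ 2.3562
Since 0.7854 ≠ 2.3562, the equation fails at this point, so it cannot hold for every real x for which both sides are defined.
arcsin only returns values in [-π/2, π/2], so arcsin(sin(x)) = x holds only for x in that interval, not for all real x.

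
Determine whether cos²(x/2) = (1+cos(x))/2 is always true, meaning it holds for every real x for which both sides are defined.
Claim: cos²(x/2) = (1+cos(x))/2.
Reasoning: Use cos(2θ) = 2cos²θ - 1 with θ = x/2: cos(x) = 2cos²(x/2) - 1. Solving for cos²(x/2) gives (1 + cos(x))/2.
So the two sides agree for every real x for which both sides are defined.

Conclusion: Yes, this is an identity.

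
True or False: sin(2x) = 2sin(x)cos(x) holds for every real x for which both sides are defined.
Claim: sin(2x) = 2sin(x)cos(x).
Reasoning: Put y = x in the addition formula sin(x+y) = sin(x)cos(y) + cos(x)sin(y): sin(2x) = sin(x)cos(x) + cos(x)sin(x) = 2sin(x)cos(x).
So the two sides agree for every real x for which both sides are defined.

Conclusion: True.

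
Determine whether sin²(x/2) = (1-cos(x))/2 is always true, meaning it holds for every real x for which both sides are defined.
Claim: sin²(x/2) = (1-cos(x))/2.
Reasoning: Use cos(2θ) = 1 - 2sin²θ with θ = x/2: cos(x) = 1 - 2sin²(x/2). Solving for sin²(x/2) gives (1 - cos(x))/2.
So the two sides agree for every real x for which both sides are defined.

Conclusion: Yes, this is an identity.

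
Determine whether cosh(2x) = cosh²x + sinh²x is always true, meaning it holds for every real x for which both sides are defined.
Yes, this is an identity.

Claim: cosh(2x) = cosh²x + sinh²x.
Reasoning: cosh²x = (e^(2x) + 2 + e^(-2x))/4 and sinh²x = (e^(2x) - 2 + e^(-2x))/4. Adding gives (2e^(2x) + 2e^(-2x))/4 = (e^(2x) + e^(-2x))/2 = cosh(2x).
So the two sides agree for every real x for which both sides are defined.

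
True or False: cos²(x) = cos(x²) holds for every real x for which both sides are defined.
False.

Claim: cos²(x) = cos(x²).
Test a specific point where both sides are defined: x = 3π/4.
LHS = cos²(x) ≈ 0.5000
RHS = cos(x²) ≈ 0.7442
Since 0.5000 ≠ 0.7442, the equation fails at this point, so it cannot hold for every real x for which both sides are defined.
cos²(x) means (cos x)², squaring the output; cos(x²) squares the input. These are different functions.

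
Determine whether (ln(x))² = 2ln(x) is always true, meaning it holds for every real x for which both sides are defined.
Claim: (ln(x))² = 2ln(x).
Test a specific point where both sides are defined: x = 3.
LHS = (ln(x))² ≈ 1.2069
RHS = 2ln(x) ≈ 2.1972
Since 1.2069 ≠ 2.1972, the equation fails at this point, so it cannot hold for every real x for which both sides are defined.
2ln(x) equals ln(x²), which is not the same as (ln x)².

Conclusion: No, this is NOT an identity.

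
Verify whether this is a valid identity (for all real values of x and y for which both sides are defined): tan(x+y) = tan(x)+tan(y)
No, this is NOT an identity.

Claim: tan(x+y) = tan(x)+tan(y).
Test a specific point where both sides are defined: x = -π/4, y = π/3.
LHS = tan(x+y) ≈ 0.2679
RHS = tan(x)+tan(y) ≈ 0.7321
Since 0.2679 ≠ 0.7321, the equation fails at this point, so it cannot hold for all real values of x and y for which both sides are defined.
The correct formula is tan(x+y) = (tan(x) + tan(y))/(1 - tan(x)tan(y)).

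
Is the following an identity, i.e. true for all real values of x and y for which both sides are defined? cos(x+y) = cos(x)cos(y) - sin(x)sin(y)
Yes, this is an identity.

Claim: cos(x+y) = cos(x)cos(y) - sin(x)sin(y).
Reasoning: By Euler's formula e^(i(x+y)) = e^(ix)·e^(iy) = (cos x + i·sin x)(cos y + i·sin y). The real part of the left side is cos(x+y); the real part of the product is cos(x)cos(y) - sin(x)sin(y) (since i·i = -1).
So the two sides agree for all real values of x and y for which both sides are defined.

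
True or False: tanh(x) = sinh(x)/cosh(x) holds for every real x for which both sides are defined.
Claim: tanh(x) = sinh(x)/cosh(x).
Reasoning: tanh(x) is defined as sinh(x)/cosh(x) = (e^x - e^-x)/(e^x + e^-x); cosh(x) ≥ 1 is never zero, so this holds for every real x.
So the two sides agree for every real x for which both sides are defined.

Conclusion: True.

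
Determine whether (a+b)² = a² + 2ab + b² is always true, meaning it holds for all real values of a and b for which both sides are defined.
Claim: (a+b)² = a² + 2ab + b².
Reasoning: Expand: (a+b)² = (a+b)(a+b) = a·a + a·b + b·a + b·b = a² + 2ab + b².
So the two sides agree for all real values of a and b for which both sides are defined.

Conclusion: Yes, this is an identity.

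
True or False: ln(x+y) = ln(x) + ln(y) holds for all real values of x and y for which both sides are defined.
False.

Claim: ln(x+y) = ln(x) + ln(y).
Test a specific point where both sides are defined: x = 5, y = 4.
LHS = ln(x+y) ≈ 2.1972
RHS = ln(x) + ln(y) ≈ 2.9957
Since 2.1972 ≠ 2.9957, the equation fails at this point, so it cannot hold for all real values of x and y for which both sides are defined.
ln(x) + ln(y) = ln(xy), not ln(x+y).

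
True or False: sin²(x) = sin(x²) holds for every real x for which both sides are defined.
False.

Claim: sin²(x) = sin(x²).
Test a specific point where both sides are defined: x = 2π/3.
LHS = sin²(x) ≈ 0.7500
RHS = sin(x²) ≈ -0.9474
Since 0.7500 ≠ -0.9474, the equation fails at this point, so it cannot hold for every real x for which both sides are defined.
sin²(x) means (sin x)², squaring the output; sin(x²) squares the input. These are different functions.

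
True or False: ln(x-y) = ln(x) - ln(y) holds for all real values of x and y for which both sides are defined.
False.

Claim: ln(x-y) = ln(x) - ln(y).
Test a specific point where both sides are defined: x = 5, y = 1.
LHS = ln(x-y) ≈ 1.3863
RHS = ln(x) - ln(y) ≈ 1.6094
Since 1.3863 ≠ 1.6094, the equation fails at this point, so it cannot hold for all real values of x and y for which both sides are defined.
ln(x) - ln(y) = ln(x/y), not ln(x-y).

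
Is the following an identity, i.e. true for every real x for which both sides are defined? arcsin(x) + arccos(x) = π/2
Yes, this is an identity.

Claim: arcsin(x) + arccos(x) = π/2.
Reasoning: Both sides are defined for -1 ≤ x ≤ 1. Let θ = arcsin(x), so sin θ = x and θ ∈ [-π/2, π/2]. Then cos(π/2 - θ) = sin θ = x and π/2 - θ ∈ [0, π], which is exactly the range of arccos, so arccos(x) = π/2 - θ. Adding: arcsin(x) + arccos(x) = θ + (π/2 - θ) = π/2.
So the two sides agree for every real x for which both sides are defined.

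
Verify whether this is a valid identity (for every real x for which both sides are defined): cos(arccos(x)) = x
Yes, this is an identity.

Claim: cos(arccos(x)) = x.
Reasoning: For -1 ≤ x ≤ 1 (where arccos is defined), arccos(x) is by definition an angle whose cosine equals x. Taking the cosine of that angle returns x. (Note the other order, arccos(cos x) = x, is NOT an identity.)
So the two sides agree for every real x for which both sides are defined.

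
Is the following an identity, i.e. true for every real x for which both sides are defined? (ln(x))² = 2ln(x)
No, this is NOT an identity.

Claim: (ln(x))² = 2ln(x).
Test a specific point where both sides are defined: x = 2.
LHS = (ln(x))² ≈ 0.4805
RHS = 2ln(x) ≈ 1.3863
Since 0.4805 ≠ 1.3863, the equation fails at this point, so it cannot hold for every real x for which both sides are defined.
2ln(x) equals ln(x²), which is not the same as (ln x)².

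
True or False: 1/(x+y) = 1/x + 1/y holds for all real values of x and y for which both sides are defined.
Claim: 1/(x+y) = 1/x + 1/y.
Test a specific point where both sides are defined: x = 1/2, y = 1.
LHS = 1/(x+y) ≈ 0.6667
RHS = 1/x + 1/y ≈ 3.0000
Since 0.6667 ≠ 3.0000, the equation fails at this point, so it cannot hold for all real values of x and y for which both sides are defined.
1/x + 1/y = (x+y)/(xy), which is not 1/(x+y).

Conclusion: False.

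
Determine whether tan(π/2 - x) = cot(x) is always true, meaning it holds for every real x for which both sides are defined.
Claim: tan(π/2 - x) = cot(x).
Reasoning: tan(π/2 - x) = sin(π/2 - x)/cos(π/2 - x) = cos(x)/sin(x) = cot(x), using the cofunction identities sin(π/2 - x) = cos(x) and cos(π/2 - x) = sin(x).
So the two sides agree for every real x for which both sides are defined.

Conclusion: Yes, this is an identity.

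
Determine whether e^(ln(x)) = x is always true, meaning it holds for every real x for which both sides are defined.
Yes, this is an identity.

Claim: e^(ln(x)) = x.
Reasoning: For x > 0, ln(x) is by definition the exponent p such that e^p = x. Raising e to that exponent therefore returns x: e^(ln x) = x.
So the two sides agree for every real x for which both sides are defined.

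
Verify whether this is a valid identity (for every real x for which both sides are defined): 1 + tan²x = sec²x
Yes, this is an identity.

Claim: 1 + tan²x = sec²x.
Reasoning: Start from sin²x + cos²x = 1 and divide every term by cos²x (allowed wherever tan x and sec x are defined): tan²x + 1 = 1/cos²x = sec²x.
So the two sides agree for every real x for which both sides are defined.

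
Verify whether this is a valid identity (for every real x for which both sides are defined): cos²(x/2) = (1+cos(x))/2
Claim: cos²(x/2) = (1+cos(x))/2.
Reasoning: Use cos(2θ) = 2cos²θ - 1 with θ = x/2: cos(x) = 2cos²(x/2) - 1. Solving for cos²(x/2) gives (1 + cos(x))/2.
So the two sides agree for every real x for which both sides are defined.

Conclusion: Yes, this is an identity.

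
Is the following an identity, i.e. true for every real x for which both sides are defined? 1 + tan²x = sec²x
Yes, this is an identity.

Claim: 1 + tan²x = sec²x.
Reasoning: Start from sin²x + cos²x = 1 and divide every term by cos²x (allowed wherever tan x and sec x are defined): tan²x + 1 = 1/cos²x = sec²x.
So the two sides agree for every real x for which both sides are defined.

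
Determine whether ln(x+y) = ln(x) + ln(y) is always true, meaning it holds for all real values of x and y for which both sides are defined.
Claim: ln(x+y) = ln(x) + ln(y).
Test a specific point where both sides are defined: x = 5, y = 1/2.
LHS = ln(x+y) ≈ 1.7047
RHS = ln(x) + ln(y) ≈ 0.9163
Since 1.7047 ≠ 0.9163, the equation fails at this point, so it cannot hold for all real values of x and y for which both sides are defined.
ln(x) + ln(y) = ln(xy), not ln(x+y).

Conclusion: No, this is NOT an identity.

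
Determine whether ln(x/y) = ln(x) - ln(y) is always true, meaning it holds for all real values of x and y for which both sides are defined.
Claim: ln(x/y) = ln(x) - ln(y).
Reasoning: Both sides are simultaneously defined only when x, y > 0. Write x = e^p, y = e^q. Then x/y = e^(p-q), so ln(x/y) = p - q = ln(x) - ln(y).
So the two sides agree for all real values of x and y for which both sides are defined.

Conclusion: Yes, this is an identity.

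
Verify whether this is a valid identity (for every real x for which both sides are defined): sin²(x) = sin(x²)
No, this is NOT an identity.

Claim: sin²(x) = sin(x²).
Test a specific point where both sides are defined: x = π/4.
LHS = sin²(x) ≈ 0.5000
RHS = sin(x²) ≈ 0.5785
Since 0.5000 ≠ 0.5785, the equation fails at this point, so it cannot hold for every real x for which both sides are defined.
sin²(x) means (sin x)², squaring the output; sin(x²) squares the input. These are different functions.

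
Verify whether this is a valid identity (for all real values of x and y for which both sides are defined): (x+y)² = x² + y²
Claim: (x+y)² = x² + y².
Test a specific point where both sides are defined: x = -1, y = 4.
LHS = (x+y)² ≈ 9.0000
RHS = x² + y² ≈ 17.0000
Since 9.0000 ≠ 17.0000, the equation fails at this point, so it cannot hold for all real values of x and y for which both sides are defined.
The correct expansion is (x+y)² = x² + 2xy + y²; the cross term 2xy is missing.

Conclusion: No, this is NOT an identity.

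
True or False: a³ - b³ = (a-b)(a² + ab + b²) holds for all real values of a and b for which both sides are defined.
True.

Claim: a³ - b³ = (a-b)(a² + ab + b²).
Reasoning: Expand the right side: (a-b)(a² + ab + b²) = a³ + a²b + ab² - a²b - ab² - b³ = a³ - b³ (the middle terms cancel in pairs).
So the two sides agree for all real values of a and b for which both sides are defined.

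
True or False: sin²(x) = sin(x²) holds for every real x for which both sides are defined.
Claim: sin²(x) = sin(x²).
Test a specific point where both sides are defined: x = -π/2.
LHS = sin²(x) ≈ 1.0000
RHS = sin(x²) ≈ 0.6243
Since 1.0000 ≠ 0.6243, the equation fails at this point, so it cannot hold for every real x for which both sides are defined.
sin²(x) means (sin x)², squaring the output; sin(x²) squares the input. These are different functions.

Conclusion: False.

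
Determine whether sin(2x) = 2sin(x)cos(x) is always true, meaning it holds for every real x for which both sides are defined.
Yes, this is an identity.

Claim: sin(2x) = 2sin(x)cos(x).
Reasoning: Put y = x in the addition formula sin(x+y) = sin(x)cos(y) + cos(x)sin(y): sin(2x) = sin(x)cos(x) + cos(x)sin(x) = 2sin(x)cos(x).
So the two sides agree for every real x for which both sides are defined.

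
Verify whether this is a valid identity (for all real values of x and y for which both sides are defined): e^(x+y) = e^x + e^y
No, this is NOT an identity.

Claim: e^(x+y) = e^x + e^y.
Test a specific point where both sides are defined: x = -1, y = 2.
LHS = e^(x+y) ≈ 2.7183
RHS = e^x + e^y ≈ 7.7569
Since 2.7183 ≠ 7.7569, the equation fails at this point, so it cannot hold for all real values of x and y for which both sides are defined.
The correct rule is e^(x+y) = e^x · e^y (a product, not a sum).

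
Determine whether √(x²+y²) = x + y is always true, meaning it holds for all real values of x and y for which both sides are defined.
Claim: √(x²+y²) = x + y.
Test a specific point where both sides are defined: x = -1, y = -1.
LHS = √(x²+y²) ≈ 1.4142
RHS = x + y ≈ -2.0000
Since 1.4142 ≠ -2.0000, the equation fails at this point, so it cannot hold for all real values of x and y for which both sides are defined.
(x+y)² = x² + 2xy + y², not x² + y², so the square root does not split this way.

Conclusion: No, this is NOT an identity.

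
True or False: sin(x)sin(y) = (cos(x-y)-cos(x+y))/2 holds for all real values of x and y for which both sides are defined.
Claim: sin(x)sin(y) = (cos(x-y)-cos(x+y))/2.
Reasoning: cos(x-y) = cos(x)cos(y) + sin(x)sin(y) and cos(x+y) = cos(x)cos(y) - sin(x)sin(y). Subtracting, cos(x-y) - cos(x+y) = 2sin(x)sin(y); divide by 2.
So the two sides agree for all real values of x and y for which both sides are defined.

Conclusion: True.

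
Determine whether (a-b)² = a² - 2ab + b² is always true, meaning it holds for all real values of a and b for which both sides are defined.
Claim: (a-b)² = a² - 2ab + b².
Reasoning: Expand: (a-b)² = (a-b)(a-b) = a·a - a·b - b·a + b·b = a² - 2ab + b².
So the two sides agree for all real values of a and b for which both sides are defined.

Conclusion: Yes, this is an identity.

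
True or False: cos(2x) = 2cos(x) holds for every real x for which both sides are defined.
Claim: cos(2x) = 2cos(x).
Test a specific point where both sides are defined: x = π/3.
LHS = cos(2x) ≈ -0.5000
RHS = 2cos(x) ≈ 1.0000
Since -0.5000 ≠ 1.0000, the equation fails at this point, so it cannot hold for every real x for which both sides are defined.
The correct double-angle formula is cos(2x) = cos²x - sin²x.

Conclusion: False.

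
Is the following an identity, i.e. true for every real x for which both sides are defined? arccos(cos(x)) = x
No, this is NOT an identity.

Claim: arccos(cos(x)) = x.
Test a specific point where both sides are defined: x = -π/2.
LHS = arccos(cos(x)) ≈ 1.5708
RHS = x ≈ -1.5708
Since 1.5708 ≠ -1.5708, the equation fails at this point, so it cannot hold for every real x for which both sides are defined.
arccos only returns values in [0, π], so arccos(cos(x)) = x holds only for x in that interval, not for all real x.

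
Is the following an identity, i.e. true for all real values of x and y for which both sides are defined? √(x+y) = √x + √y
No, this is NOT an identity.

Claim: √(x+y) = √x + √y.
Test a specific point where both sides are defined: x = 3/2, y = 2.
LHS = √(x+y) ≈ 1.8708
RHS = √x + √y ≈ 2.6390
Since 1.8708 ≠ 2.6390, the equation fails at this point, so it cannot hold for all real values of x and y for which both sides are defined.
Squaring the right side gives x + 2√(xy) + y, not x + y.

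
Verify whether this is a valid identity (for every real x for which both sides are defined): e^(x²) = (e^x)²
Claim: e^(x²) = (e^x)².
Test a specific point where both sides are defined: x = -2.
LHS = e^(x²) ≈ 54.5982
RHS = (e^x)² ≈ 0.0183
Since 54.5982 ≠ 0.0183, the equation fails at this point, so it cannot hold for every real x for which both sides are defined.
(e^x)² = e^(2x), and 2x ≠ x² in general.

Conclusion: No, this is NOT an identity.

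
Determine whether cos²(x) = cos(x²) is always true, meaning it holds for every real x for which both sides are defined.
Claim: cos²(x) = cos(x²).
Test a specific point where both sides are defined: x = -π/3.
LHS = cos²(x) ≈ 0.2500
RHS = cos(x²) ≈ 0.4566
Since 0.2500 ≠ 0.4566, the equation fails at this point, so it cannot hold for every real x for which both sides are defined.
cos²(x) means (cos x)², squaring the output; cos(x²) squares the input. These are different functions.

Conclusion: No, this is NOT an identity.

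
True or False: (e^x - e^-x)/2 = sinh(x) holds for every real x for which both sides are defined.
Claim: (e^x - e^-x)/2 = sinh(x).
Reasoning: This is exactly the definition of the hyperbolic sine: sinh(x) := (e^x - e^-x)/2.
So the two sides agree for every real x for which both sides are defined.

Conclusion: True.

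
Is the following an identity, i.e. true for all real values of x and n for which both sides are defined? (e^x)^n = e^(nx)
Claim: (e^x)^n = e^(nx).
Reasoning: e^x is a positive real number, and for a positive base B and real exponent n, B^n = e^(n·ln B). With B = e^x, ln B = x, so (e^x)^n = e^(n·x).
So the two sides agree for all real values of x and n for which both sides are defined.

Conclusion: Yes, this is an identity.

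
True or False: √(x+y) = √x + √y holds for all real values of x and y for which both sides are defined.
Claim: √(x+y) = √x + √y.
Test a specific point where both sides are defined: x = 1, y = 3/2.
LHS = √(x+y) ≈ 1.5811
RHS = √x + √y ≈ 2.2247
Since 1.5811 ≠ 2.2247, the equation fails at this point, so it cannot hold for all real values of x and y for which both sides are defined.
Squaring the right side gives x + 2√(xy) + y, not x + y.

Conclusion: False.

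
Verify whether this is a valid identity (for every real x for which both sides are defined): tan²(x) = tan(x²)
No, this is NOT an identity.

Claim: tan²(x) = tan(x²).
Test a specific point where both sides are defined: x = π/6.
LHS = tan²(x) ≈ 0.3333
RHS = tan(x²) ≈ 0.2812
Since 0.3333 ≠ 0.2812, the equation fails at this point, so it cannot hold for every real x for which both sides are defined.
tan²(x) means (tan x)², squaring the output; tan(x²) squares the input. These are different functions.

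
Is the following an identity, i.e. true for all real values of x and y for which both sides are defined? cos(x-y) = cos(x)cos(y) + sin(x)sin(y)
Yes, this is an identity.

Claim: cos(x-y) = cos(x)cos(y) + sin(x)sin(y).
Reasoning: Replace y by -y in cos(x+y) = cos(x)cos(y) - sin(x)sin(y) and use cos(-y) = cos(y), sin(-y) = -sin(y): cos(x-y) = cos(x)cos(y) + sin(x)sin(y).
So the two sides agree for all real values of x and y for which both sides are defined.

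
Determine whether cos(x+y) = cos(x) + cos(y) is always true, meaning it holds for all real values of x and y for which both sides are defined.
Claim: cos(x+y) = cos(x) + cos(y).
Test a specific point where both sides are defined: x = π/3, y = -π/2.
LHS = cos(x+y) ≈ 0.8660
RHS = cos(x) + cos(y) ≈ 0.5000
Since 0.8660 ≠ 0.5000, the equation fails at this point, so it cannot hold for all real values of x and y for which both sides are defined.
The correct expansion is cos(x+y) = cos(x)cos(y) - sin(x)sin(y); cosine is not additive.

Conclusion: No, this is NOT an identity.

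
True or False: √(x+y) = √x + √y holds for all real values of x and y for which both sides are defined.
Claim: √(x+y) = √x + √y.
Test a specific point where both sides are defined: x = 2, y = 5.
LHS = √(x+y) ≈ 2.6458
RHS = √x + √y ≈ 3.6503
Since 2.6458 ≠ 3.6503, the equation fails at this point, so it cannot hold for all real values of x and y for which both sides are defined.
Squaring the right side gives x + 2√(xy) + y, not x + y.

Conclusion: False.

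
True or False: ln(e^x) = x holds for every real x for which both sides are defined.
True.

Claim: ln(e^x) = x.
Reasoning: ln is the inverse of the exponential: ln(e^x) asks for the exponent p with e^p = e^x, and since e^p is one-to-one that exponent is p = x.
So the two sides agree for every real x for which both sides are defined.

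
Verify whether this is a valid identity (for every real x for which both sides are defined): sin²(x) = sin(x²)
No, this is NOT an identity.

Claim: sin²(x) = sin(x²).
Test a specific point where both sides are defined: x = -π/3.
LHS = sin²(x) ≈ 0.7500
RHS = sin(x²) ≈ 0.8897
Since 0.7500 ≠ 0.8897, the equation fails at this point, so it cannot hold for every real x for which both sides are defined.
sin²(x) means (sin x)², squaring the output; sin(x²) squares the input. These are different functions.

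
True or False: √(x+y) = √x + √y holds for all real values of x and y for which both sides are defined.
False.

Claim: √(x+y) = √x + √y.
Test a specific point where both sides are defined: x = 2, y = 3.
LHS = √(x+y) ≈ 2.2361
RHS = √x + √y ≈ 3.1463
Since 2.2361 ≠ 3.1463, the equation fails at this point, so it cannot hold for all real values of x and y for which both sides are defined.
Squaring the right side gives x + 2√(xy) + y, not x + y.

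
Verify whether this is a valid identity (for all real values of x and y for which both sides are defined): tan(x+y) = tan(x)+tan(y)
No, this is NOT an identity.

Claim: tan(x+y) = tan(x)+tan(y).
Test a specific point where both sides are defined: x = π/4, y = -π/3.
LHS = tan(x+y) ≈ -0.2679
RHS = tan(x)+tan(y) ≈ -0.7321
Since -0.2679 ≠ -0.7321, the equation fails at this point, so it cannot hold for all real values of x and y for which both sides are defined.
The correct formula is tan(x+y) = (tan(x) + tan(y))/(1 - tan(x)tan(y)).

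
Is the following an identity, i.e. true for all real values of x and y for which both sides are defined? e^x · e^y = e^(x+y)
Claim: e^x · e^y = e^(x+y).
Reasoning: This is the law of exponents for a common base: multiplying powers adds exponents. E.g. from the series, (Σ x^j/j!)(Σ y^k/k!) = Σ_m (Σ_{j+k=m} x^j y^k/(j!k!)) = Σ_m (x+y)^m/m! by the binomial theorem.
So the two sides agree for all real values of x and y for which both sides are defined.

Conclusion: Yes, this is an identity.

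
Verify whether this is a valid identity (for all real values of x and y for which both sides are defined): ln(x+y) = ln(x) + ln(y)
No, this is NOT an identity.

Claim: ln(x+y) = ln(x) + ln(y).
Test a specific point where both sides are defined: x = 3, y = 2.
LHS = ln(x+y) ≈ 1.6094
RHS = ln(x) + ln(y) ≈ 1.7918
Since 1.6094 ≠ 1.7918, the equation fails at this point, so it cannot hold for all real values of x and y for which both sides are defined.
ln(x) + ln(y) = ln(xy), not ln(x+y).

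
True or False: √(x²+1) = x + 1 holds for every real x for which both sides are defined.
Claim: √(x²+1) = x + 1.
Test a specific point where both sides are defined: x = -2.
LHS = √(x²+1) ≈ 2.2361
RHS = x + 1 ≈ -1.0000
Since 2.2361 ≠ -1.0000, the equation fails at this point, so it cannot hold for every real x for which both sides are defined.
(x+1)² = x² + 2x + 1 ≠ x² + 1 unless x = 0.

Conclusion: False.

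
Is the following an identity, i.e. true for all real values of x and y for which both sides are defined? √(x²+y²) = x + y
No, this is NOT an identity.

Claim: √(x²+y²) = x + y.
Test a specific point where both sides are defined: x = 4, y = -1.
LHS = √(x²+y²) ≈ 4.1231
RHS = x + y ≈ 3.0000
Since 4.1231 ≠ 3.0000, the equation fails at this point, so it cannot hold for all real values of x and y for which both sides are defined.
(x+y)² = x² + 2xy + y², not x² + y², so the square root does not split this way.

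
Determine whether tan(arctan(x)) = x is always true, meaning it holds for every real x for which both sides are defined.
Yes, this is an identity.

Claim: tan(arctan(x)) = x.
Reasoning: For every real x, arctan(x) is by definition the angle in (-π/2, π/2) whose tangent equals x. Taking the tangent of that angle returns x.
So the two sides agree for every real x for which both sides are defined.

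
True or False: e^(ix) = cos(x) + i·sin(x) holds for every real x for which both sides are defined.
Claim: e^(ix) = cos(x) + i·sin(x).
Reasoning: Euler's formula. Expand e^(ix) = Σ (ix)^k / k!. Since i² = -1, the even-k terms are Σ (-1)^m x^(2m)/(2m)! = cos(x) and the odd-k terms are i · Σ (-1)^m x^(2m+1)/(2m+1)! = i·sin(x).
So the two sides agree for every real x for which both sides are defined.

Conclusion: True.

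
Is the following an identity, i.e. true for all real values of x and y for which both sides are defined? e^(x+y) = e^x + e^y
Claim: e^(x+y) = e^x + e^y.
Test a specific point where both sides are defined: x = 2, y = -1.
LHS = e^(x+y) ≈ 2.7183
RHS = e^x + e^y ≈ 7.7569
Since 2.7183 ≠ 7.7569, the equation fails at this point, so it cannot hold for all real values of x and y for which both sides are defined.
The correct rule is e^(x+y) = e^x · e^y (a product, not a sum).

Conclusion: No, this is NOT an identity.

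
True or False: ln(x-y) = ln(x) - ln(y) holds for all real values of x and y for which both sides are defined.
Claim: ln(x-y) = ln(x) - ln(y).
Test a specific point where both sides are defined: x = 4, y = 1/2.
LHS = ln(x-y) ≈ 1.2528
RHS = ln(x) - ln(y) ≈ 2.0794
Since 1.2528 ≠ 2.0794, the equation fails at this point, so it cannot hold for all real values of x and y for which both sides are defined.
ln(x) - ln(y) = ln(x/y), not ln(x-y).

Conclusion: False.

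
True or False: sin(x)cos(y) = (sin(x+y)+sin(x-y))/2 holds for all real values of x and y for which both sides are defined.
True.

Claim: sin(x)cos(y) = (sin(x+y)+sin(x-y))/2.
Reasoning: sin(x+y) = sin(x)cos(y) + cos(x)sin(y) and sin(x-y) = sin(x)cos(y) - cos(x)sin(y). Adding, sin(x+y) + sin(x-y) = 2sin(x)cos(y); divide by 2.
So the two sides agree for all real values of x and y for which both sides are defined.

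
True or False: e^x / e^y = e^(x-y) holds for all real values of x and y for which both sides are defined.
True.

Claim: e^x / e^y = e^(x-y).
Reasoning: 1/e^y = e^(-y), so e^x / e^y = e^x · e^(-y) = e^(x + (-y)) = e^(x-y) by the product rule for exponents.
So the two sides agree for all real values of x and y for which both sides are defined.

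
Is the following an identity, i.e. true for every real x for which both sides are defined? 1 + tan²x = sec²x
Claim: 1 + tan²x = sec²x.
Reasoning: Start from sin²x + cos²x = 1 and divide every term by cos²x (allowed wherever tan x and sec x are defined): tan²x + 1 = 1/cos²x = sec²x.
So the two sides agree for every real x for which both sides are defined.

Conclusion: Yes, this is an identity.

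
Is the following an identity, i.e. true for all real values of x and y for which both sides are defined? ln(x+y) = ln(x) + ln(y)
No, this is NOT an identity.

Claim: ln(x+y) = ln(x) + ln(y).
Test a specific point where both sides are defined: x = 4, y = 2.
LHS = ln(x+y) ≈ 1.7918
RHS = ln(x) + ln(y) ≈ 2.0794
Since 1.7918 ≠ 2.0794, the equation fails at this point, so it cannot hold for all real values of x and y for which both sides are defined.
ln(x) + ln(y) = ln(xy), not ln(x+y).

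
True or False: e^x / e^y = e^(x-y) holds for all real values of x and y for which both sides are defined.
Claim: e^x / e^y = e^(x-y).
Reasoning: 1/e^y = e^(-y), so e^x / e^y = e^x · e^(-y) = e^(x + (-y)) = e^(x-y) by the product rule for exponents.
So the two sides agree for all real values of x and y for which both sides are defined.

Conclusion: True.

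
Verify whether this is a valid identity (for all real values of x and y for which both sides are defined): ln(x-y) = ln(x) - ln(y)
No, this is NOT an identity.

Claim: ln(x-y) = ln(x) - ln(y).
Test a specific point where both sides are defined: x = 3, y = 3/2.
LHS = ln(x-y) ≈ 0.4055
RHS = ln(x) - ln(y) ≈ 0.6931
Since 0.4055 ≠ 0.6931, the equation fails at this point, so it cannot hold for all real values of x and y for which both sides are defined.
ln(x) - ln(y) = ln(x/y), not ln(x-y).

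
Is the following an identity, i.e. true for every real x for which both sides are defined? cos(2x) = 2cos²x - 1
Claim: cos(2x) = 2cos²x - 1.
Reasoning: cos(2x) = cos²x - sin²x. Replace sin²x by 1 - cos²x: cos²x - (1 - cos²x) = 2cos²x - 1.
So the two sides agree for every real x for which both sides are defined.

Conclusion: Yes, this is an identity.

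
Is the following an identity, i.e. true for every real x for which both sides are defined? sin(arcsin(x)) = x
Yes, this is an identity.

Claim: sin(arcsin(x)) = x.
Reasoning: For -1 ≤ x ≤ 1 (where arcsin is defined), arcsin(x) is by definition an angle whose sine equals x. Taking the sine of that angle returns x. (Note the other order, arcsin(sin x) = x, is NOT an identity.)
So the two sides agree for every real x for which both sides are defined.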